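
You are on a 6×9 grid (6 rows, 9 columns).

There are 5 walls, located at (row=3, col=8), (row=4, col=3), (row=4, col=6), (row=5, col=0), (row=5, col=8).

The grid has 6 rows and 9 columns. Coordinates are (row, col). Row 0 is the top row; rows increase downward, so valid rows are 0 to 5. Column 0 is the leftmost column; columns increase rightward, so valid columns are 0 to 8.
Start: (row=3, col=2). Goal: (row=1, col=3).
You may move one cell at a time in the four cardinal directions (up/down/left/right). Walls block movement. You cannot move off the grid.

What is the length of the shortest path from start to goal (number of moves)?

Answer: Shortest path length: 3

Derivation:
BFS from (row=3, col=2) until reaching (row=1, col=3):
  Distance 0: (row=3, col=2)
  Distance 1: (row=2, col=2), (row=3, col=1), (row=3, col=3), (row=4, col=2)
  Distance 2: (row=1, col=2), (row=2, col=1), (row=2, col=3), (row=3, col=0), (row=3, col=4), (row=4, col=1), (row=5, col=2)
  Distance 3: (row=0, col=2), (row=1, col=1), (row=1, col=3), (row=2, col=0), (row=2, col=4), (row=3, col=5), (row=4, col=0), (row=4, col=4), (row=5, col=1), (row=5, col=3)  <- goal reached here
One shortest path (3 moves): (row=3, col=2) -> (row=3, col=3) -> (row=2, col=3) -> (row=1, col=3)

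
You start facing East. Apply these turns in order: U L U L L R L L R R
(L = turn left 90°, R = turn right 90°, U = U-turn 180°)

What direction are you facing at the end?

Answer: Final heading: West

Derivation:
Start: East
  U (U-turn (180°)) -> West
  L (left (90° counter-clockwise)) -> South
  U (U-turn (180°)) -> North
  L (left (90° counter-clockwise)) -> West
  L (left (90° counter-clockwise)) -> South
  R (right (90° clockwise)) -> West
  L (left (90° counter-clockwise)) -> South
  L (left (90° counter-clockwise)) -> East
  R (right (90° clockwise)) -> South
  R (right (90° clockwise)) -> West
Final: West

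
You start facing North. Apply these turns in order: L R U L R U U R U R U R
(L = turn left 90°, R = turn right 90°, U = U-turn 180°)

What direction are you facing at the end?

Start: North
  L (left (90° counter-clockwise)) -> West
  R (right (90° clockwise)) -> North
  U (U-turn (180°)) -> South
  L (left (90° counter-clockwise)) -> East
  R (right (90° clockwise)) -> South
  U (U-turn (180°)) -> North
  U (U-turn (180°)) -> South
  R (right (90° clockwise)) -> West
  U (U-turn (180°)) -> East
  R (right (90° clockwise)) -> South
  U (U-turn (180°)) -> North
  R (right (90° clockwise)) -> East
Final: East

Answer: Final heading: East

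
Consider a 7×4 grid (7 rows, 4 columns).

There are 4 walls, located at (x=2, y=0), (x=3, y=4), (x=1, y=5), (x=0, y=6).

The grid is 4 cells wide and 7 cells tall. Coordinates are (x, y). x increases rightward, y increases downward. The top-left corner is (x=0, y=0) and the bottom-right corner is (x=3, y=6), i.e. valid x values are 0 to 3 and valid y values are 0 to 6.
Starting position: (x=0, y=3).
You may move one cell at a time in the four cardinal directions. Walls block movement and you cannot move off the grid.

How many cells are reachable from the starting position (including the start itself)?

BFS flood-fill from (x=0, y=3):
  Distance 0: (x=0, y=3)
  Distance 1: (x=0, y=2), (x=1, y=3), (x=0, y=4)
  Distance 2: (x=0, y=1), (x=1, y=2), (x=2, y=3), (x=1, y=4), (x=0, y=5)
  Distance 3: (x=0, y=0), (x=1, y=1), (x=2, y=2), (x=3, y=3), (x=2, y=4)
  Distance 4: (x=1, y=0), (x=2, y=1), (x=3, y=2), (x=2, y=5)
  Distance 5: (x=3, y=1), (x=3, y=5), (x=2, y=6)
  Distance 6: (x=3, y=0), (x=1, y=6), (x=3, y=6)
Total reachable: 24 (grid has 24 open cells total)

Answer: Reachable cells: 24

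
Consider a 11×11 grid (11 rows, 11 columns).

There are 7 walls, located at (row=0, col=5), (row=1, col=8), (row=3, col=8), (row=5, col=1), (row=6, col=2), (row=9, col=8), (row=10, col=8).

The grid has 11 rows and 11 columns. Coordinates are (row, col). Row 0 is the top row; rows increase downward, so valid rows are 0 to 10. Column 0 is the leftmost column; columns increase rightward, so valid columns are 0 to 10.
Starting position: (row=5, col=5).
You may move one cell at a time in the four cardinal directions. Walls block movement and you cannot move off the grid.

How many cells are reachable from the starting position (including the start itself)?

BFS flood-fill from (row=5, col=5):
  Distance 0: (row=5, col=5)
  Distance 1: (row=4, col=5), (row=5, col=4), (row=5, col=6), (row=6, col=5)
  Distance 2: (row=3, col=5), (row=4, col=4), (row=4, col=6), (row=5, col=3), (row=5, col=7), (row=6, col=4), (row=6, col=6), (row=7, col=5)
  Distance 3: (row=2, col=5), (row=3, col=4), (row=3, col=6), (row=4, col=3), (row=4, col=7), (row=5, col=2), (row=5, col=8), (row=6, col=3), (row=6, col=7), (row=7, col=4), (row=7, col=6), (row=8, col=5)
  Distance 4: (row=1, col=5), (row=2, col=4), (row=2, col=6), (row=3, col=3), (row=3, col=7), (row=4, col=2), (row=4, col=8), (row=5, col=9), (row=6, col=8), (row=7, col=3), (row=7, col=7), (row=8, col=4), (row=8, col=6), (row=9, col=5)
  Distance 5: (row=1, col=4), (row=1, col=6), (row=2, col=3), (row=2, col=7), (row=3, col=2), (row=4, col=1), (row=4, col=9), (row=5, col=10), (row=6, col=9), (row=7, col=2), (row=7, col=8), (row=8, col=3), (row=8, col=7), (row=9, col=4), (row=9, col=6), (row=10, col=5)
  Distance 6: (row=0, col=4), (row=0, col=6), (row=1, col=3), (row=1, col=7), (row=2, col=2), (row=2, col=8), (row=3, col=1), (row=3, col=9), (row=4, col=0), (row=4, col=10), (row=6, col=10), (row=7, col=1), (row=7, col=9), (row=8, col=2), (row=8, col=8), (row=9, col=3), (row=9, col=7), (row=10, col=4), (row=10, col=6)
  Distance 7: (row=0, col=3), (row=0, col=7), (row=1, col=2), (row=2, col=1), (row=2, col=9), (row=3, col=0), (row=3, col=10), (row=5, col=0), (row=6, col=1), (row=7, col=0), (row=7, col=10), (row=8, col=1), (row=8, col=9), (row=9, col=2), (row=10, col=3), (row=10, col=7)
  Distance 8: (row=0, col=2), (row=0, col=8), (row=1, col=1), (row=1, col=9), (row=2, col=0), (row=2, col=10), (row=6, col=0), (row=8, col=0), (row=8, col=10), (row=9, col=1), (row=9, col=9), (row=10, col=2)
  Distance 9: (row=0, col=1), (row=0, col=9), (row=1, col=0), (row=1, col=10), (row=9, col=0), (row=9, col=10), (row=10, col=1), (row=10, col=9)
  Distance 10: (row=0, col=0), (row=0, col=10), (row=10, col=0), (row=10, col=10)
Total reachable: 114 (grid has 114 open cells total)

Answer: Reachable cells: 114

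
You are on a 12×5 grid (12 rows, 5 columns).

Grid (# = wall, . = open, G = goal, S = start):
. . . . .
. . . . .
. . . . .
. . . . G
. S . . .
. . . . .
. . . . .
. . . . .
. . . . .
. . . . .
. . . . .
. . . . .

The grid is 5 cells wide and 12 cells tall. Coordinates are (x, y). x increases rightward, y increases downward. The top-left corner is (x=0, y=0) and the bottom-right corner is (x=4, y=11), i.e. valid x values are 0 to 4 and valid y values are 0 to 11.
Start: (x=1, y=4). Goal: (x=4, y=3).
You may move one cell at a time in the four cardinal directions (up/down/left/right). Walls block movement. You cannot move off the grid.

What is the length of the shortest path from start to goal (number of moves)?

BFS from (x=1, y=4) until reaching (x=4, y=3):
  Distance 0: (x=1, y=4)
  Distance 1: (x=1, y=3), (x=0, y=4), (x=2, y=4), (x=1, y=5)
  Distance 2: (x=1, y=2), (x=0, y=3), (x=2, y=3), (x=3, y=4), (x=0, y=5), (x=2, y=5), (x=1, y=6)
  Distance 3: (x=1, y=1), (x=0, y=2), (x=2, y=2), (x=3, y=3), (x=4, y=4), (x=3, y=5), (x=0, y=6), (x=2, y=6), (x=1, y=7)
  Distance 4: (x=1, y=0), (x=0, y=1), (x=2, y=1), (x=3, y=2), (x=4, y=3), (x=4, y=5), (x=3, y=6), (x=0, y=7), (x=2, y=7), (x=1, y=8)  <- goal reached here
One shortest path (4 moves): (x=1, y=4) -> (x=2, y=4) -> (x=3, y=4) -> (x=4, y=4) -> (x=4, y=3)

Answer: Shortest path length: 4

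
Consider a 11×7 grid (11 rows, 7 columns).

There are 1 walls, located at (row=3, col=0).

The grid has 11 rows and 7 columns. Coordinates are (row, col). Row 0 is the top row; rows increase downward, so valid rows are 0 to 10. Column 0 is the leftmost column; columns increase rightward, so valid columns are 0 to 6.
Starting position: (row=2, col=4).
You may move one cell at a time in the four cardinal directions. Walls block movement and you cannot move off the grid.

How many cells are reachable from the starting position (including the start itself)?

Answer: Reachable cells: 76

Derivation:
BFS flood-fill from (row=2, col=4):
  Distance 0: (row=2, col=4)
  Distance 1: (row=1, col=4), (row=2, col=3), (row=2, col=5), (row=3, col=4)
  Distance 2: (row=0, col=4), (row=1, col=3), (row=1, col=5), (row=2, col=2), (row=2, col=6), (row=3, col=3), (row=3, col=5), (row=4, col=4)
  Distance 3: (row=0, col=3), (row=0, col=5), (row=1, col=2), (row=1, col=6), (row=2, col=1), (row=3, col=2), (row=3, col=6), (row=4, col=3), (row=4, col=5), (row=5, col=4)
  Distance 4: (row=0, col=2), (row=0, col=6), (row=1, col=1), (row=2, col=0), (row=3, col=1), (row=4, col=2), (row=4, col=6), (row=5, col=3), (row=5, col=5), (row=6, col=4)
  Distance 5: (row=0, col=1), (row=1, col=0), (row=4, col=1), (row=5, col=2), (row=5, col=6), (row=6, col=3), (row=6, col=5), (row=7, col=4)
  Distance 6: (row=0, col=0), (row=4, col=0), (row=5, col=1), (row=6, col=2), (row=6, col=6), (row=7, col=3), (row=7, col=5), (row=8, col=4)
  Distance 7: (row=5, col=0), (row=6, col=1), (row=7, col=2), (row=7, col=6), (row=8, col=3), (row=8, col=5), (row=9, col=4)
  Distance 8: (row=6, col=0), (row=7, col=1), (row=8, col=2), (row=8, col=6), (row=9, col=3), (row=9, col=5), (row=10, col=4)
  Distance 9: (row=7, col=0), (row=8, col=1), (row=9, col=2), (row=9, col=6), (row=10, col=3), (row=10, col=5)
  Distance 10: (row=8, col=0), (row=9, col=1), (row=10, col=2), (row=10, col=6)
  Distance 11: (row=9, col=0), (row=10, col=1)
  Distance 12: (row=10, col=0)
Total reachable: 76 (grid has 76 open cells total)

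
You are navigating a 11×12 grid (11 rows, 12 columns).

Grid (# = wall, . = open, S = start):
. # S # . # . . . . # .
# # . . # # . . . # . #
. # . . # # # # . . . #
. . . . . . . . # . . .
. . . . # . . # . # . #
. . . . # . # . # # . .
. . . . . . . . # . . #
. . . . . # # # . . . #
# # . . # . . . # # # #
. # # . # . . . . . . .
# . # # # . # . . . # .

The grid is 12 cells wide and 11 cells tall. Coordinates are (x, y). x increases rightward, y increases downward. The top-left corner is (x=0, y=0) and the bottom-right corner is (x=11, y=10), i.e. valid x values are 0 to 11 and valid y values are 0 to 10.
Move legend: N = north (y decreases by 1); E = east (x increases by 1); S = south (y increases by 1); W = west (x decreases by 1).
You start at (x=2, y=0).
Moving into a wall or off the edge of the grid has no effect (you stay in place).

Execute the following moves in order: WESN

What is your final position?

Answer: Final position: (x=2, y=0)

Derivation:
Start: (x=2, y=0)
  W (west): blocked, stay at (x=2, y=0)
  E (east): blocked, stay at (x=2, y=0)
  S (south): (x=2, y=0) -> (x=2, y=1)
  N (north): (x=2, y=1) -> (x=2, y=0)
Final: (x=2, y=0)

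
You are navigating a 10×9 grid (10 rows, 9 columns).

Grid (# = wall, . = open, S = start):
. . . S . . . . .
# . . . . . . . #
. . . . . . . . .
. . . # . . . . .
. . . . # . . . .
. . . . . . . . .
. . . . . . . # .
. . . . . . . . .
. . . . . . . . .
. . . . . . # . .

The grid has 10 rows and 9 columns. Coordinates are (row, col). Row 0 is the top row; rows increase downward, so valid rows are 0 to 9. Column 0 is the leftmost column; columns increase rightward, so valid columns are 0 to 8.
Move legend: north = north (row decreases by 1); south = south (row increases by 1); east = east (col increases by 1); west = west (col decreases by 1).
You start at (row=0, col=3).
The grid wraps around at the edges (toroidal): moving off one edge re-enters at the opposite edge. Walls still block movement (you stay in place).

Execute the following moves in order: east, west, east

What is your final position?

Answer: Final position: (row=0, col=4)

Derivation:
Start: (row=0, col=3)
  east (east): (row=0, col=3) -> (row=0, col=4)
  west (west): (row=0, col=4) -> (row=0, col=3)
  east (east): (row=0, col=3) -> (row=0, col=4)
Final: (row=0, col=4)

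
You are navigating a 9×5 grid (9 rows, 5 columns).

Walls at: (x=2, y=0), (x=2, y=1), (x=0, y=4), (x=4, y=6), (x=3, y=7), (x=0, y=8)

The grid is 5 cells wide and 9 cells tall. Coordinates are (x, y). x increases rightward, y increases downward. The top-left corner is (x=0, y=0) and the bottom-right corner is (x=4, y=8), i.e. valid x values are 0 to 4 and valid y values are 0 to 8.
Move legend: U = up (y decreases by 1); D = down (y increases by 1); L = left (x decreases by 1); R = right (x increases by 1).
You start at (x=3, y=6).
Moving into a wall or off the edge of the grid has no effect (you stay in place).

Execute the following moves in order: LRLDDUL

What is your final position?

Answer: Final position: (x=1, y=7)

Derivation:
Start: (x=3, y=6)
  L (left): (x=3, y=6) -> (x=2, y=6)
  R (right): (x=2, y=6) -> (x=3, y=6)
  L (left): (x=3, y=6) -> (x=2, y=6)
  D (down): (x=2, y=6) -> (x=2, y=7)
  D (down): (x=2, y=7) -> (x=2, y=8)
  U (up): (x=2, y=8) -> (x=2, y=7)
  L (left): (x=2, y=7) -> (x=1, y=7)
Final: (x=1, y=7)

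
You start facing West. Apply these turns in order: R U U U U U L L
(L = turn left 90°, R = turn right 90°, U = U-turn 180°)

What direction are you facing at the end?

Answer: Final heading: North

Derivation:
Start: West
  R (right (90° clockwise)) -> North
  U (U-turn (180°)) -> South
  U (U-turn (180°)) -> North
  U (U-turn (180°)) -> South
  U (U-turn (180°)) -> North
  U (U-turn (180°)) -> South
  L (left (90° counter-clockwise)) -> East
  L (left (90° counter-clockwise)) -> North
Final: North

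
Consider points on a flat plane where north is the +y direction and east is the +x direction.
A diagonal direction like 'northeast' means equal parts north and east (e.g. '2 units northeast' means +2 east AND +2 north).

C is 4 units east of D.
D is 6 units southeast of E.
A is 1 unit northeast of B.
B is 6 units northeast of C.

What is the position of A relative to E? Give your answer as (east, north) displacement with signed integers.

Place E at the origin (east=0, north=0).
  D is 6 units southeast of E: delta (east=+6, north=-6); D at (east=6, north=-6).
  C is 4 units east of D: delta (east=+4, north=+0); C at (east=10, north=-6).
  B is 6 units northeast of C: delta (east=+6, north=+6); B at (east=16, north=0).
  A is 1 unit northeast of B: delta (east=+1, north=+1); A at (east=17, north=1).
Therefore A relative to E: (east=17, north=1).

Answer: A is at (east=17, north=1) relative to E.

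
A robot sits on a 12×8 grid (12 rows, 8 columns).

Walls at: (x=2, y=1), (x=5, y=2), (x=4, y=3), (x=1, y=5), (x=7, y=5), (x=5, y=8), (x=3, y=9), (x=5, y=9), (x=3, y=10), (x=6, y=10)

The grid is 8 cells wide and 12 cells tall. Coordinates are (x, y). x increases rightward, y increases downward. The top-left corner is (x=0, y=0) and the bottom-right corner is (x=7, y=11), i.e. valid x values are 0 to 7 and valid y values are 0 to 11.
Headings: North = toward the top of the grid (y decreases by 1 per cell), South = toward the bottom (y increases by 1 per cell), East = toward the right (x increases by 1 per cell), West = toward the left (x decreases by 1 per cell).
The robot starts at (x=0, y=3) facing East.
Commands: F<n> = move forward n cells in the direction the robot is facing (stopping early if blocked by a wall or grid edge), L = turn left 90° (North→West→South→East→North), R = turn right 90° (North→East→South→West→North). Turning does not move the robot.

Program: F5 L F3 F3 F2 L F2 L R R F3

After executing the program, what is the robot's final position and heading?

Start: (x=0, y=3), facing East
  F5: move forward 3/5 (blocked), now at (x=3, y=3)
  L: turn left, now facing North
  F3: move forward 3, now at (x=3, y=0)
  F3: move forward 0/3 (blocked), now at (x=3, y=0)
  F2: move forward 0/2 (blocked), now at (x=3, y=0)
  L: turn left, now facing West
  F2: move forward 2, now at (x=1, y=0)
  L: turn left, now facing South
  R: turn right, now facing West
  R: turn right, now facing North
  F3: move forward 0/3 (blocked), now at (x=1, y=0)
Final: (x=1, y=0), facing North

Answer: Final position: (x=1, y=0), facing North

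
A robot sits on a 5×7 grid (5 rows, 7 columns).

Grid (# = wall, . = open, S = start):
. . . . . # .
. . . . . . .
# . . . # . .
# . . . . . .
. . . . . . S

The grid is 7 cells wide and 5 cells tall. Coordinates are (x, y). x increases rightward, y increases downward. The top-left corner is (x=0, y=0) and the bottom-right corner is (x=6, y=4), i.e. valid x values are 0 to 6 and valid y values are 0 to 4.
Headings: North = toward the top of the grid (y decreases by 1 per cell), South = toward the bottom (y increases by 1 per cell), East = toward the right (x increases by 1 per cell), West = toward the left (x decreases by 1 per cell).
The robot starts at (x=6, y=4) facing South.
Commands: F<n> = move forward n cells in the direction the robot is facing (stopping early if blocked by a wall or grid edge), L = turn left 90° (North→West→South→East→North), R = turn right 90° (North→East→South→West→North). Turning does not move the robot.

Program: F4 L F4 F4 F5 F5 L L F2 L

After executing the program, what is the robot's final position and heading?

Start: (x=6, y=4), facing South
  F4: move forward 0/4 (blocked), now at (x=6, y=4)
  L: turn left, now facing East
  F4: move forward 0/4 (blocked), now at (x=6, y=4)
  F4: move forward 0/4 (blocked), now at (x=6, y=4)
  F5: move forward 0/5 (blocked), now at (x=6, y=4)
  F5: move forward 0/5 (blocked), now at (x=6, y=4)
  L: turn left, now facing North
  L: turn left, now facing West
  F2: move forward 2, now at (x=4, y=4)
  L: turn left, now facing South
Final: (x=4, y=4), facing South

Answer: Final position: (x=4, y=4), facing South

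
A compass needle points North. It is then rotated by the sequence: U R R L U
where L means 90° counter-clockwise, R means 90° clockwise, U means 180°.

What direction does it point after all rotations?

Answer: Final heading: East

Derivation:
Start: North
  U (U-turn (180°)) -> South
  R (right (90° clockwise)) -> West
  R (right (90° clockwise)) -> North
  L (left (90° counter-clockwise)) -> West
  U (U-turn (180°)) -> East
Final: East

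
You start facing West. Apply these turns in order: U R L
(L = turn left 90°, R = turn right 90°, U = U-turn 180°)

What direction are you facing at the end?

Start: West
  U (U-turn (180°)) -> East
  R (right (90° clockwise)) -> South
  L (left (90° counter-clockwise)) -> East
Final: East

Answer: Final heading: East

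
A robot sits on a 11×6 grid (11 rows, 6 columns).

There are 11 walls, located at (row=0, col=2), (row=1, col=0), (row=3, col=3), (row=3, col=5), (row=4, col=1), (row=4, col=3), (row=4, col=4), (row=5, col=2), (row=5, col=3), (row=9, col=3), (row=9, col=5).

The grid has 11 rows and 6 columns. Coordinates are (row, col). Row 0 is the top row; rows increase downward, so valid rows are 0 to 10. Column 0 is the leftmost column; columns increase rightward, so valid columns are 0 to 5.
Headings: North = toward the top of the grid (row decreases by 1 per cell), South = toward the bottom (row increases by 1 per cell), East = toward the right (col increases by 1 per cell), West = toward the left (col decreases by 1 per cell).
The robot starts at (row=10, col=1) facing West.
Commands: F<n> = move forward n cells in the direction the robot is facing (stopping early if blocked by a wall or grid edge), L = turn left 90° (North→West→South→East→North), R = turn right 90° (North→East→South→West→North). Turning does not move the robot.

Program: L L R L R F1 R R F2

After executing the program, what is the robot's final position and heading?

Answer: Final position: (row=8, col=1), facing North

Derivation:
Start: (row=10, col=1), facing West
  L: turn left, now facing South
  L: turn left, now facing East
  R: turn right, now facing South
  L: turn left, now facing East
  R: turn right, now facing South
  F1: move forward 0/1 (blocked), now at (row=10, col=1)
  R: turn right, now facing West
  R: turn right, now facing North
  F2: move forward 2, now at (row=8, col=1)
Final: (row=8, col=1), facing North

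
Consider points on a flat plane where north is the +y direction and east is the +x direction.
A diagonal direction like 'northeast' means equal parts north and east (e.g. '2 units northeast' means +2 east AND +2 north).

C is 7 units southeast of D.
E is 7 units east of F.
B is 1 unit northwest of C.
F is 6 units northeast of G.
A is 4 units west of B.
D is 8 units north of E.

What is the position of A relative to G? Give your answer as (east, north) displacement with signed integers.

Place G at the origin (east=0, north=0).
  F is 6 units northeast of G: delta (east=+6, north=+6); F at (east=6, north=6).
  E is 7 units east of F: delta (east=+7, north=+0); E at (east=13, north=6).
  D is 8 units north of E: delta (east=+0, north=+8); D at (east=13, north=14).
  C is 7 units southeast of D: delta (east=+7, north=-7); C at (east=20, north=7).
  B is 1 unit northwest of C: delta (east=-1, north=+1); B at (east=19, north=8).
  A is 4 units west of B: delta (east=-4, north=+0); A at (east=15, north=8).
Therefore A relative to G: (east=15, north=8).

Answer: A is at (east=15, north=8) relative to G.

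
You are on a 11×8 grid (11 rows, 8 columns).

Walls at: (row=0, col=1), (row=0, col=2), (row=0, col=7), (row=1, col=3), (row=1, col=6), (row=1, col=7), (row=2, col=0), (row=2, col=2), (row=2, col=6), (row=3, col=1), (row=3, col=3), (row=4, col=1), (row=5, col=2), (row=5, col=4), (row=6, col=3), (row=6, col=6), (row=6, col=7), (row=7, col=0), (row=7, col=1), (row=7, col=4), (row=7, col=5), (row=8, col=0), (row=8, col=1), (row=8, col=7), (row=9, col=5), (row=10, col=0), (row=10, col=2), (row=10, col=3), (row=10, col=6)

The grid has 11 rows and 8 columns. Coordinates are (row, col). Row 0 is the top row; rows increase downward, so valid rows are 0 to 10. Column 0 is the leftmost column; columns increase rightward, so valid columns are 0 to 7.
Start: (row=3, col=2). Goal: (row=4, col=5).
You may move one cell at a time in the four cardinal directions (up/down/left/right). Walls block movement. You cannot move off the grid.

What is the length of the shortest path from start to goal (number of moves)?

Answer: Shortest path length: 4

Derivation:
BFS from (row=3, col=2) until reaching (row=4, col=5):
  Distance 0: (row=3, col=2)
  Distance 1: (row=4, col=2)
  Distance 2: (row=4, col=3)
  Distance 3: (row=4, col=4), (row=5, col=3)
  Distance 4: (row=3, col=4), (row=4, col=5)  <- goal reached here
One shortest path (4 moves): (row=3, col=2) -> (row=4, col=2) -> (row=4, col=3) -> (row=4, col=4) -> (row=4, col=5)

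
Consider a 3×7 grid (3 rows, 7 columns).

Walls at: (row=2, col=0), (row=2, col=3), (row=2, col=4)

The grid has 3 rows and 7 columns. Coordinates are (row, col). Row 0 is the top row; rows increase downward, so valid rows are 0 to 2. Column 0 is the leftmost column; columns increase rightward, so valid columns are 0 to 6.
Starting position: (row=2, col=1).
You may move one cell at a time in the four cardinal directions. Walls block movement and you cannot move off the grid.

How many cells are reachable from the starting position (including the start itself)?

Answer: Reachable cells: 18

Derivation:
BFS flood-fill from (row=2, col=1):
  Distance 0: (row=2, col=1)
  Distance 1: (row=1, col=1), (row=2, col=2)
  Distance 2: (row=0, col=1), (row=1, col=0), (row=1, col=2)
  Distance 3: (row=0, col=0), (row=0, col=2), (row=1, col=3)
  Distance 4: (row=0, col=3), (row=1, col=4)
  Distance 5: (row=0, col=4), (row=1, col=5)
  Distance 6: (row=0, col=5), (row=1, col=6), (row=2, col=5)
  Distance 7: (row=0, col=6), (row=2, col=6)
Total reachable: 18 (grid has 18 open cells total)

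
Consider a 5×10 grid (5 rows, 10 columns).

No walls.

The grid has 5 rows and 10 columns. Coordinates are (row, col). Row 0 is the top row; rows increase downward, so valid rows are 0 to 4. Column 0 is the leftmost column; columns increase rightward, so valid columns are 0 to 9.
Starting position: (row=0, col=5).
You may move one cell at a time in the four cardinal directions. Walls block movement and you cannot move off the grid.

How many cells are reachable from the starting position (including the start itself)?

BFS flood-fill from (row=0, col=5):
  Distance 0: (row=0, col=5)
  Distance 1: (row=0, col=4), (row=0, col=6), (row=1, col=5)
  Distance 2: (row=0, col=3), (row=0, col=7), (row=1, col=4), (row=1, col=6), (row=2, col=5)
  Distance 3: (row=0, col=2), (row=0, col=8), (row=1, col=3), (row=1, col=7), (row=2, col=4), (row=2, col=6), (row=3, col=5)
  Distance 4: (row=0, col=1), (row=0, col=9), (row=1, col=2), (row=1, col=8), (row=2, col=3), (row=2, col=7), (row=3, col=4), (row=3, col=6), (row=4, col=5)
  Distance 5: (row=0, col=0), (row=1, col=1), (row=1, col=9), (row=2, col=2), (row=2, col=8), (row=3, col=3), (row=3, col=7), (row=4, col=4), (row=4, col=6)
  Distance 6: (row=1, col=0), (row=2, col=1), (row=2, col=9), (row=3, col=2), (row=3, col=8), (row=4, col=3), (row=4, col=7)
  Distance 7: (row=2, col=0), (row=3, col=1), (row=3, col=9), (row=4, col=2), (row=4, col=8)
  Distance 8: (row=3, col=0), (row=4, col=1), (row=4, col=9)
  Distance 9: (row=4, col=0)
Total reachable: 50 (grid has 50 open cells total)

Answer: Reachable cells: 50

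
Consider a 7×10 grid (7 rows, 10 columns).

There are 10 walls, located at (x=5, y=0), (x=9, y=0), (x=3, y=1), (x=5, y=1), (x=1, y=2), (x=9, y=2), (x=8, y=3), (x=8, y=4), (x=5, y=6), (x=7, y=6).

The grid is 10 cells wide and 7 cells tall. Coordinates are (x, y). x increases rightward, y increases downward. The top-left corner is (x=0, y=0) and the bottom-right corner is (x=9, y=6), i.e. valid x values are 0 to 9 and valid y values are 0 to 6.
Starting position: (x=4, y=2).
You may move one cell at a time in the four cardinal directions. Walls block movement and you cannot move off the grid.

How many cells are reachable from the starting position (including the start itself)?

BFS flood-fill from (x=4, y=2):
  Distance 0: (x=4, y=2)
  Distance 1: (x=4, y=1), (x=3, y=2), (x=5, y=2), (x=4, y=3)
  Distance 2: (x=4, y=0), (x=2, y=2), (x=6, y=2), (x=3, y=3), (x=5, y=3), (x=4, y=4)
  Distance 3: (x=3, y=0), (x=2, y=1), (x=6, y=1), (x=7, y=2), (x=2, y=3), (x=6, y=3), (x=3, y=4), (x=5, y=4), (x=4, y=5)
  Distance 4: (x=2, y=0), (x=6, y=0), (x=1, y=1), (x=7, y=1), (x=8, y=2), (x=1, y=3), (x=7, y=3), (x=2, y=4), (x=6, y=4), (x=3, y=5), (x=5, y=5), (x=4, y=6)
  Distance 5: (x=1, y=0), (x=7, y=0), (x=0, y=1), (x=8, y=1), (x=0, y=3), (x=1, y=4), (x=7, y=4), (x=2, y=5), (x=6, y=5), (x=3, y=6)
  Distance 6: (x=0, y=0), (x=8, y=0), (x=9, y=1), (x=0, y=2), (x=0, y=4), (x=1, y=5), (x=7, y=5), (x=2, y=6), (x=6, y=6)
  Distance 7: (x=0, y=5), (x=8, y=5), (x=1, y=6)
  Distance 8: (x=9, y=5), (x=0, y=6), (x=8, y=6)
  Distance 9: (x=9, y=4), (x=9, y=6)
  Distance 10: (x=9, y=3)
Total reachable: 60 (grid has 60 open cells total)

Answer: Reachable cells: 60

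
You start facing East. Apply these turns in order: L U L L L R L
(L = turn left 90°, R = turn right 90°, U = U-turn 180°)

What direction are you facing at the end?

Answer: Final heading: West

Derivation:
Start: East
  L (left (90° counter-clockwise)) -> North
  U (U-turn (180°)) -> South
  L (left (90° counter-clockwise)) -> East
  L (left (90° counter-clockwise)) -> North
  L (left (90° counter-clockwise)) -> West
  R (right (90° clockwise)) -> North
  L (left (90° counter-clockwise)) -> West
Final: West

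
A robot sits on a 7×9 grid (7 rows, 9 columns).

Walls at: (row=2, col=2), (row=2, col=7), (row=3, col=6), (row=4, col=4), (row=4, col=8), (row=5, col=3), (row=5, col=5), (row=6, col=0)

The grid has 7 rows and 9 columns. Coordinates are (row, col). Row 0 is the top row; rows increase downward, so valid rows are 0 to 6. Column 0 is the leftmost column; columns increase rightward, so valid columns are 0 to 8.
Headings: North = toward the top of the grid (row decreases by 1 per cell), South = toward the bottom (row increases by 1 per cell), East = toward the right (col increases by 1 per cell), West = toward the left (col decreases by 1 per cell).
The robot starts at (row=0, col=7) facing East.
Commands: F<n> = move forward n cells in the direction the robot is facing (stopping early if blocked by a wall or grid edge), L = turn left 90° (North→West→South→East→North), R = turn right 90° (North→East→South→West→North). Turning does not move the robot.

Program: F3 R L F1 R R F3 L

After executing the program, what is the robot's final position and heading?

Answer: Final position: (row=0, col=5), facing South

Derivation:
Start: (row=0, col=7), facing East
  F3: move forward 1/3 (blocked), now at (row=0, col=8)
  R: turn right, now facing South
  L: turn left, now facing East
  F1: move forward 0/1 (blocked), now at (row=0, col=8)
  R: turn right, now facing South
  R: turn right, now facing West
  F3: move forward 3, now at (row=0, col=5)
  L: turn left, now facing South
Final: (row=0, col=5), facing South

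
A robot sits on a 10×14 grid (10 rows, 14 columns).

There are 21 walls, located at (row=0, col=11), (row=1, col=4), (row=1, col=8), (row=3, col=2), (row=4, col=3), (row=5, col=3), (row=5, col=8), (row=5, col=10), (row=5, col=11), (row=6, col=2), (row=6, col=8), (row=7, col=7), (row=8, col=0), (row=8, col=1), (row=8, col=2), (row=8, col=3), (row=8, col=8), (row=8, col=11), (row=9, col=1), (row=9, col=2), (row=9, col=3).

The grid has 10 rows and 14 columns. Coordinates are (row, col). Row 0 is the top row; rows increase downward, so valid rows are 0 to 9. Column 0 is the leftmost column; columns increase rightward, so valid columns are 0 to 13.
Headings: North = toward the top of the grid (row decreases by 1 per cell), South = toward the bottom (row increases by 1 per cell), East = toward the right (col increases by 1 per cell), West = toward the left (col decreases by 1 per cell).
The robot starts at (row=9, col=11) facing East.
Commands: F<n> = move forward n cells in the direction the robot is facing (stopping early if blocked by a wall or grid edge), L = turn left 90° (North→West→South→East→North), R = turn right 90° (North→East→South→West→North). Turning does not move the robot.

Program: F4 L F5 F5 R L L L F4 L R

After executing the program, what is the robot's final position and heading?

Start: (row=9, col=11), facing East
  F4: move forward 2/4 (blocked), now at (row=9, col=13)
  L: turn left, now facing North
  F5: move forward 5, now at (row=4, col=13)
  F5: move forward 4/5 (blocked), now at (row=0, col=13)
  R: turn right, now facing East
  L: turn left, now facing North
  L: turn left, now facing West
  L: turn left, now facing South
  F4: move forward 4, now at (row=4, col=13)
  L: turn left, now facing East
  R: turn right, now facing South
Final: (row=4, col=13), facing South

Answer: Final position: (row=4, col=13), facing South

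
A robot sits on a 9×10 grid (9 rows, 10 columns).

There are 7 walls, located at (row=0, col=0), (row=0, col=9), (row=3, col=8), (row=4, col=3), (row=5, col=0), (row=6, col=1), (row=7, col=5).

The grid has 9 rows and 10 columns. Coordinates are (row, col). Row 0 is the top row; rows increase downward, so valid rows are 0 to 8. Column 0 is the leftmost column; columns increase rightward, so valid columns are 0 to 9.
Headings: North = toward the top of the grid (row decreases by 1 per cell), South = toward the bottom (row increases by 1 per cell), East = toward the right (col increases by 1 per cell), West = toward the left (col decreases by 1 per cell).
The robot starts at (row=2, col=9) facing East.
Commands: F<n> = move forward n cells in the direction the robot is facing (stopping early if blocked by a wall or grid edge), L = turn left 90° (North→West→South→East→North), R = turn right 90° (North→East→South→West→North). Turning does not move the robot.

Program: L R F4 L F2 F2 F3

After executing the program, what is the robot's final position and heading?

Start: (row=2, col=9), facing East
  L: turn left, now facing North
  R: turn right, now facing East
  F4: move forward 0/4 (blocked), now at (row=2, col=9)
  L: turn left, now facing North
  F2: move forward 1/2 (blocked), now at (row=1, col=9)
  F2: move forward 0/2 (blocked), now at (row=1, col=9)
  F3: move forward 0/3 (blocked), now at (row=1, col=9)
Final: (row=1, col=9), facing North

Answer: Final position: (row=1, col=9), facing North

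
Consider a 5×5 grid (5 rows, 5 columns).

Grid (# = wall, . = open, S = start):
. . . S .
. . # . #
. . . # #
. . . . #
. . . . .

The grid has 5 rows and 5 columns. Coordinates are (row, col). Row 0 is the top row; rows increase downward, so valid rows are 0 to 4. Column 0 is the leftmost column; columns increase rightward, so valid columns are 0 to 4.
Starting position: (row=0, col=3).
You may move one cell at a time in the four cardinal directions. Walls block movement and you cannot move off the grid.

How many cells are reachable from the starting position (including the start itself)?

BFS flood-fill from (row=0, col=3):
  Distance 0: (row=0, col=3)
  Distance 1: (row=0, col=2), (row=0, col=4), (row=1, col=3)
  Distance 2: (row=0, col=1)
  Distance 3: (row=0, col=0), (row=1, col=1)
  Distance 4: (row=1, col=0), (row=2, col=1)
  Distance 5: (row=2, col=0), (row=2, col=2), (row=3, col=1)
  Distance 6: (row=3, col=0), (row=3, col=2), (row=4, col=1)
  Distance 7: (row=3, col=3), (row=4, col=0), (row=4, col=2)
  Distance 8: (row=4, col=3)
  Distance 9: (row=4, col=4)
Total reachable: 20 (grid has 20 open cells total)

Answer: Reachable cells: 20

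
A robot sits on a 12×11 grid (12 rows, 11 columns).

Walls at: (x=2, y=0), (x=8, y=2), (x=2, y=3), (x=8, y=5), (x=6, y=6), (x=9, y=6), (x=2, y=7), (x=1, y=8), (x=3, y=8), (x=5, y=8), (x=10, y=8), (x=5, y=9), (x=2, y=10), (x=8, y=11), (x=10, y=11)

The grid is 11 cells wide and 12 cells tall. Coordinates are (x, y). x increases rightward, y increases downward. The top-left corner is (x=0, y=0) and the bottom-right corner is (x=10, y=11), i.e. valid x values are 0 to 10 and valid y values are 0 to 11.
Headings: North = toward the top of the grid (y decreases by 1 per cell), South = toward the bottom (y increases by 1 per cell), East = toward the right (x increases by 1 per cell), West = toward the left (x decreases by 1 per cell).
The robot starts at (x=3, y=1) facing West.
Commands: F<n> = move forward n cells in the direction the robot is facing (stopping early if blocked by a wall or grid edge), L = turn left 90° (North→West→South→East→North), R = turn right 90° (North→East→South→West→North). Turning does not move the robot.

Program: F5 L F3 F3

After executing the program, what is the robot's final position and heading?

Start: (x=3, y=1), facing West
  F5: move forward 3/5 (blocked), now at (x=0, y=1)
  L: turn left, now facing South
  F3: move forward 3, now at (x=0, y=4)
  F3: move forward 3, now at (x=0, y=7)
Final: (x=0, y=7), facing South

Answer: Final position: (x=0, y=7), facing South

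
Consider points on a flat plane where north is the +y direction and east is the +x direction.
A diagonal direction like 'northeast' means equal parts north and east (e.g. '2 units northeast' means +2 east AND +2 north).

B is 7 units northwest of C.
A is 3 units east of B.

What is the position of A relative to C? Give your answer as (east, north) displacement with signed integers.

Place C at the origin (east=0, north=0).
  B is 7 units northwest of C: delta (east=-7, north=+7); B at (east=-7, north=7).
  A is 3 units east of B: delta (east=+3, north=+0); A at (east=-4, north=7).
Therefore A relative to C: (east=-4, north=7).

Answer: A is at (east=-4, north=7) relative to C.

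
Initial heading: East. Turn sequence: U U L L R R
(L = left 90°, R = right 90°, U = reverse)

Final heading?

Answer: Final heading: East

Derivation:
Start: East
  U (U-turn (180°)) -> West
  U (U-turn (180°)) -> East
  L (left (90° counter-clockwise)) -> North
  L (left (90° counter-clockwise)) -> West
  R (right (90° clockwise)) -> North
  R (right (90° clockwise)) -> East
Final: East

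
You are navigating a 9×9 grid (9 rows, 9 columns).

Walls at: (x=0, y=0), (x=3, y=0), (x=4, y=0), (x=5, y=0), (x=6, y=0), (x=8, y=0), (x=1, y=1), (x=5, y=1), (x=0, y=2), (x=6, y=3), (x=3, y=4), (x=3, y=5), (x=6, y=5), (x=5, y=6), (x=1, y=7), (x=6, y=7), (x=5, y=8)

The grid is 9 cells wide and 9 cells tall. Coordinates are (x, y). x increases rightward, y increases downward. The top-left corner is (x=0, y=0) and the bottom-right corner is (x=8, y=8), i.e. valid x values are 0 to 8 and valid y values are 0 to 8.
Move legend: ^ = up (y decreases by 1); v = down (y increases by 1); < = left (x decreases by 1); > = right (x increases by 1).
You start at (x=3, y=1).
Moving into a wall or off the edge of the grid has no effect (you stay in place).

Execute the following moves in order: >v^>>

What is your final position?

Answer: Final position: (x=4, y=1)

Derivation:
Start: (x=3, y=1)
  > (right): (x=3, y=1) -> (x=4, y=1)
  v (down): (x=4, y=1) -> (x=4, y=2)
  ^ (up): (x=4, y=2) -> (x=4, y=1)
  > (right): blocked, stay at (x=4, y=1)
  > (right): blocked, stay at (x=4, y=1)
Final: (x=4, y=1)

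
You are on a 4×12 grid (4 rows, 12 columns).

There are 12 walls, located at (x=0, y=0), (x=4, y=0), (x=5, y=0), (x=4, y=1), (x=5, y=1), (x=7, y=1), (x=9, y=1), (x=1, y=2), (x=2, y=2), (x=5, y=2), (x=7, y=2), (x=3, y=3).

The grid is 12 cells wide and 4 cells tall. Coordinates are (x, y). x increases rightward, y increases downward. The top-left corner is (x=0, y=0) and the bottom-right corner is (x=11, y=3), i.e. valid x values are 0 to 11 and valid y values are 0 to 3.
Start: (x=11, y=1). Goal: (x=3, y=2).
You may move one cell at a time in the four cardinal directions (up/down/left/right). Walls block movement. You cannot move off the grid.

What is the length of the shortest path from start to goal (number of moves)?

BFS from (x=11, y=1) until reaching (x=3, y=2):
  Distance 0: (x=11, y=1)
  Distance 1: (x=11, y=0), (x=10, y=1), (x=11, y=2)
  Distance 2: (x=10, y=0), (x=10, y=2), (x=11, y=3)
  Distance 3: (x=9, y=0), (x=9, y=2), (x=10, y=3)
  Distance 4: (x=8, y=0), (x=8, y=2), (x=9, y=3)
  Distance 5: (x=7, y=0), (x=8, y=1), (x=8, y=3)
  Distance 6: (x=6, y=0), (x=7, y=3)
  Distance 7: (x=6, y=1), (x=6, y=3)
  Distance 8: (x=6, y=2), (x=5, y=3)
  Distance 9: (x=4, y=3)
  Distance 10: (x=4, y=2)
  Distance 11: (x=3, y=2)  <- goal reached here
One shortest path (11 moves): (x=11, y=1) -> (x=10, y=1) -> (x=10, y=2) -> (x=9, y=2) -> (x=8, y=2) -> (x=8, y=3) -> (x=7, y=3) -> (x=6, y=3) -> (x=5, y=3) -> (x=4, y=3) -> (x=4, y=2) -> (x=3, y=2)

Answer: Shortest path length: 11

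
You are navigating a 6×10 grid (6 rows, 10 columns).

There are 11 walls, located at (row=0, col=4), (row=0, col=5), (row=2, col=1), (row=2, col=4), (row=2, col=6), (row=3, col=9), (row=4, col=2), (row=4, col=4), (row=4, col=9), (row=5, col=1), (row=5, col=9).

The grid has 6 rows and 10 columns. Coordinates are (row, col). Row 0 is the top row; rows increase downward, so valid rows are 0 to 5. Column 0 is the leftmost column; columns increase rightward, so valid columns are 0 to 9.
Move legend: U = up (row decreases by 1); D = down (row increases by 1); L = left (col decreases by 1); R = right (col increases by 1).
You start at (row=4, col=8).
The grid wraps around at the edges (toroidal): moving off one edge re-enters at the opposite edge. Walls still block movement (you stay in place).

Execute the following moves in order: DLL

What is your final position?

Answer: Final position: (row=5, col=6)

Derivation:
Start: (row=4, col=8)
  D (down): (row=4, col=8) -> (row=5, col=8)
  L (left): (row=5, col=8) -> (row=5, col=7)
  L (left): (row=5, col=7) -> (row=5, col=6)
Final: (row=5, col=6)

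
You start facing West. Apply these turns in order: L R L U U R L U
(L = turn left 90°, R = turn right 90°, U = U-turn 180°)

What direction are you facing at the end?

Start: West
  L (left (90° counter-clockwise)) -> South
  R (right (90° clockwise)) -> West
  L (left (90° counter-clockwise)) -> South
  U (U-turn (180°)) -> North
  U (U-turn (180°)) -> South
  R (right (90° clockwise)) -> West
  L (left (90° counter-clockwise)) -> South
  U (U-turn (180°)) -> North
Final: North

Answer: Final heading: North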